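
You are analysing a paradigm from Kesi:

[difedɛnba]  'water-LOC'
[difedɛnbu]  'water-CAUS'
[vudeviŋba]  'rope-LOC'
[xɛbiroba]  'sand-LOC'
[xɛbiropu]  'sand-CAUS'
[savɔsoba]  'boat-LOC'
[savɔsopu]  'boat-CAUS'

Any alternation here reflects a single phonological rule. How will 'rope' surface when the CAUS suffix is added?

[vudeviŋbu]

The CAUS morpheme has two allomorphs, [-bu] and [-pu].
By contrast the LOC suffix keeps its initial [b] throughout — that segment must be underlying.
So the underlying form is /-pu/, and voiceless stops become voiced after a nasal.
After 'rope', which ends in a nasal, the suffix surfaces as [-bu], giving [vudeviŋbu].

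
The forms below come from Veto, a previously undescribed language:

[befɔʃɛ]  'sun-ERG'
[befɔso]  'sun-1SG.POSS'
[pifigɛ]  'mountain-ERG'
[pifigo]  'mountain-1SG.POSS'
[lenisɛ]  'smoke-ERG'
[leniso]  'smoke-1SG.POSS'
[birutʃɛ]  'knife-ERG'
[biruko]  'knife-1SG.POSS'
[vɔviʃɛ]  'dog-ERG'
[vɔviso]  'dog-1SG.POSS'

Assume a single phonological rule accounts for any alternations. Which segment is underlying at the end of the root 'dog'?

/ʃ/

In [vɔviʃɛ] and [vɔviso] the final segment of 'dog' alternates: [ʃ] ~ [s].
Compare 'smoke', with invariant [s] in [lenisɛ] and [leniso]: an analysis with underlying /s/ and a rule producing [ʃ] before the ERG suffix would wrongly predict alternation here too.
Therefore /ʃ/ is basic and [s] is derived by depalatalization (palato-alveolar /tʃ/ and /ʃ/ become [k] and [s] when no front vowel follows).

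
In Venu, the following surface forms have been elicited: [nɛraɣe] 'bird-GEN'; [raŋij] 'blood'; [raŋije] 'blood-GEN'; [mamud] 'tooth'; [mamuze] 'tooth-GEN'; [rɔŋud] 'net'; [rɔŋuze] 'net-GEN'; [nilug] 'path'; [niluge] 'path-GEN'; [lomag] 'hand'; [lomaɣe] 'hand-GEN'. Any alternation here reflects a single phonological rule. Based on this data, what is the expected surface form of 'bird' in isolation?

The stem for 'hand' ends in [g] in [lomag] but [ɣ] in [lomaɣe].
If /g/ were underlying and a rule turned it into [ɣ] before the GEN suffix, 'path' would also alternate; but it has [g] in both [nilug] and [niluge].
Therefore /ɣ/ is basic and [g] is derived by word-final hardening (voiced fricatives become stops word-finally).
The one attested form of 'bird', [nɛraɣe], shows underlying /nɛraɣ/. Applying the same rule word-finally gives [nɛrag].

[nɛrag]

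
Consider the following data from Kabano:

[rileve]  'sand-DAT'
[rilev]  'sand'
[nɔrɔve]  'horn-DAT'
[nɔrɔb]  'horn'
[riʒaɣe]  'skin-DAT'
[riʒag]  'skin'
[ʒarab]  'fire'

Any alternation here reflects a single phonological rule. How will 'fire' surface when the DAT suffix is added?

[ʒarave]

In [nɔrɔve] and [nɔrɔb] the final segment of 'horn' alternates: [v] ~ [b].
Compare 'sand', with invariant [v] in [rileve] and [rilev]: an analysis with underlying /v/ and a rule producing [b] in isolation would wrongly predict alternation here too.
The underlying segment must be /b/; voiced stops become fricatives between vowels, yielding [v] there.
The one attested form of 'fire', [ʒarab], shows underlying /ʒarab/. Applying the same rule between vowels gives [ʒarave].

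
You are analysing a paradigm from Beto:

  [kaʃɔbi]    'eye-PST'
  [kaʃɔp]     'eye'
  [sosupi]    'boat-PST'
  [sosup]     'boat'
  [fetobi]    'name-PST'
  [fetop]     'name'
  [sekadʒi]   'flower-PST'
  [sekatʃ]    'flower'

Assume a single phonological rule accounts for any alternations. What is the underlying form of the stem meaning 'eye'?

/kaʃɔb/

In [kaʃɔbi] and [kaʃɔp] the final segment of 'eye' alternates: [b] ~ [p].
Compare 'boat', with invariant [p] in [sosupi] and [sosup]: an analysis with underlying /p/ and a rule producing [b] before the PST suffix would wrongly predict alternation here too.
The underlying segment must be /b/; voiced obstruents become voiceless word-finally, yielding [p] there.
The underlying form of 'eye' is therefore /kaʃɔb/.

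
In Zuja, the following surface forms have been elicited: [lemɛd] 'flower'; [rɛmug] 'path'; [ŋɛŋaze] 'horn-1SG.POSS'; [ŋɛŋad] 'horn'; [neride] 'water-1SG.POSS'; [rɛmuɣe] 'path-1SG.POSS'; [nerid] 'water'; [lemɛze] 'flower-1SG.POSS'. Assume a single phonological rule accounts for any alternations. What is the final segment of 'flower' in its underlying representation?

In [lemɛd] and [lemɛze] the final segment of 'flower' alternates: [d] ~ [z].
But 'water' keeps [d] in both environments ([nerid], [neride]), so there is no rule changing /d/ to [z] before the 1SG.POSS suffix.
So /z/ is underlying, and a rule of word-final hardening — voiced fricatives become stops word-finally — gives [d].

/z/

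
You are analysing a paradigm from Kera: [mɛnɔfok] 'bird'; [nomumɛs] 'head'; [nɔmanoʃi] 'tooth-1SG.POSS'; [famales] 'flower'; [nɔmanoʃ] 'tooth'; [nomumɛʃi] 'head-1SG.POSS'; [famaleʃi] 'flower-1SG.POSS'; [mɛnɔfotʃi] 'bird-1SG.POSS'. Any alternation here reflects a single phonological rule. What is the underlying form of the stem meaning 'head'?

The root 'head' surfaces as [nomumɛs] and [nomumɛʃi], with a stem-final [s] ~ [ʃ] alternation.
If /ʃ/ were underlying and a rule turned it into [s] in isolation, 'tooth' would also alternate; but it has [ʃ] in both [nɔmanoʃ] and [nɔmanoʃi].
Therefore /s/ is basic and [ʃ] is derived by palatalization before a front vowel (/k/ and /s/ become palato-alveolar [tʃ] and [ʃ] before a front vowel).

/nomumɛs/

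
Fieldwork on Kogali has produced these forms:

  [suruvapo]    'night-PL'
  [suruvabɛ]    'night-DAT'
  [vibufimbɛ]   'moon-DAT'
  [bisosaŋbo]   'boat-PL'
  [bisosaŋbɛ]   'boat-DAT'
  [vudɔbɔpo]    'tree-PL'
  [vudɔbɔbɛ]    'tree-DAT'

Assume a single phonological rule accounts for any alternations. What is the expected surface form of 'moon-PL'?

The PL suffix surfaces as [-bo] and [-po], depending on the final segment of the stem.
The DAT suffix, which begins with [b], is invariant after every stem; so [b] is not altered by any rule here.
The PL suffix is therefore /-po/ underlyingly, with post-nasal voicing: voiceless stops become voiced after a nasal.
After 'moon', which ends in a nasal, the suffix surfaces as [-bo], giving [vibufimbo].

[vibufimbo]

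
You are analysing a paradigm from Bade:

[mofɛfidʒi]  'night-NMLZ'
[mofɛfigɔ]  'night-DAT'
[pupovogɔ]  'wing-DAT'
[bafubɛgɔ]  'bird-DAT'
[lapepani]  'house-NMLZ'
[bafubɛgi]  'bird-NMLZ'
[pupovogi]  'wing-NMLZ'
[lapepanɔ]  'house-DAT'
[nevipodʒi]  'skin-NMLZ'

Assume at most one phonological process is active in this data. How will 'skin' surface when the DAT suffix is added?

The stem for 'night' ends in [dʒ] in [mofɛfidʒi] but [g] in [mofɛfigɔ].
If /g/ were underlying and a rule turned it into [dʒ] before the NMLZ suffix, 'wing' would also alternate; but it has [g] in both [pupovogi] and [pupovogɔ].
The underlying segment must be /dʒ/; palato-alveolar /dʒ/ becomes [g] when no front vowel follows, yielding [g] there.
The one attested form of 'skin', [nevipodʒi], shows underlying /nevipodʒ/. Applying the same rule when no front vowel follows gives [nevipogɔ].

[nevipogɔ]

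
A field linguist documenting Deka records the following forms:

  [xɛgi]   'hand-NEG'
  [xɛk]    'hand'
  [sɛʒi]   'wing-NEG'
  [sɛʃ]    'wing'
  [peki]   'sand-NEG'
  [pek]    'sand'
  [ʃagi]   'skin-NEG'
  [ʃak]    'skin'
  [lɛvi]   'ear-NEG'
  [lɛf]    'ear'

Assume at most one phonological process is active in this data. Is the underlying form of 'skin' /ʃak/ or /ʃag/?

In [ʃagi] and [ʃak] the final segment of 'skin' alternates: [g] ~ [k].
The stem 'sand' ([peki], [pek]) shows [k] unchanged in both environments, so [k] cannot be basic with [g] derived before the NEG suffix.
So /g/ is underlying, and a rule of word-final obstruent devoicing — voiced obstruents become voiceless word-finally — gives [k].

/ʃag/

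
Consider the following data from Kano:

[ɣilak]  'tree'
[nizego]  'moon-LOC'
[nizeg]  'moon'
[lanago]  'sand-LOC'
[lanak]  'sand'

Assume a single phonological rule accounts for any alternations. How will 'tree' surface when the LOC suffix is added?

[ɣilago]

'sand' shows [g] ~ [k] at the end of the stem ([lanago] vs [lanak]).
The stem 'moon' ([nizego], [nizeg]) shows [g] unchanged in both environments, so [g] cannot be basic with [k] derived in isolation.
The alternation reflects intervocalic voicing: voiceless stops become voiced between vowels. /k/ is underlying.
The one attested form of 'tree', [ɣilak], shows underlying /ɣilak/. Applying the same rule between vowels gives [ɣilago].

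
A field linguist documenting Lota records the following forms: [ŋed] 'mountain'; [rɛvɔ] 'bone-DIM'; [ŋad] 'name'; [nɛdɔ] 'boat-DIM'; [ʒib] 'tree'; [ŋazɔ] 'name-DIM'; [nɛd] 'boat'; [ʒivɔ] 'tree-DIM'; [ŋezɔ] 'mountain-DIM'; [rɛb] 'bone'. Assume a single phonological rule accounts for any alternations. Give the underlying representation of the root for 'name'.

The stem for 'name' ends in [d] in [ŋad] but [z] in [ŋazɔ].
But 'boat' keeps [d] in both environments ([nɛd], [nɛdɔ]), so there is no rule changing /d/ to [z] before the DIM suffix.
The underlying segment must be /z/; voiced fricatives become stops word-finally, yielding [d] there.
Hence 'name' is /ŋaz/ underlyingly.

/ŋaz/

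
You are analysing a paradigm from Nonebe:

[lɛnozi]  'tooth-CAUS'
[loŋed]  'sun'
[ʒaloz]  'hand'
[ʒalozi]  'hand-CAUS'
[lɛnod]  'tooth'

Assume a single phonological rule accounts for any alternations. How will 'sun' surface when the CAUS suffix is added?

In [lɛnod] and [lɛnozi] the final segment of 'tooth' alternates: [d] ~ [z].
But 'hand' keeps [z] in both environments ([ʒaloz], [ʒalozi]), so there is no rule changing /z/ to [d] in isolation.
So /d/ is underlying, and a rule of intervocalic spirantization — voiced stops become fricatives between vowels — gives [z].
The one attested form of 'sun', [loŋed], shows underlying /loŋed/. Applying the same rule between vowels gives [loŋezi].

[loŋezi]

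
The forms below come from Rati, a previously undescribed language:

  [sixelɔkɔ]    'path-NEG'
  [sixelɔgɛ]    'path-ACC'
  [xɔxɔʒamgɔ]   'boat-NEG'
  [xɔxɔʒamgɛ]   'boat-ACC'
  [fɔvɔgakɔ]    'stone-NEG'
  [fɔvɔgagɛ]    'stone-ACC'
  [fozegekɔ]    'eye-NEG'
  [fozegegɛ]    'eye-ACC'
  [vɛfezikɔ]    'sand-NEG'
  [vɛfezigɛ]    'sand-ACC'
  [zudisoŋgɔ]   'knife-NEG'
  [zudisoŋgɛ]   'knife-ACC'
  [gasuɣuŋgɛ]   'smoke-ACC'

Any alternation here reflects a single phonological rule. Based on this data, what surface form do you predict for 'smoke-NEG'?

[gasuɣuŋgɔ]

The NEG morpheme has two allomorphs, [-gɔ] and [-kɔ].
By contrast the ACC suffix keeps its initial [g] throughout — that segment must be underlying.
So the underlying form is /-kɔ/, and voiceless stops become voiced after a nasal.
After 'smoke', which ends in a nasal, the suffix surfaces as [-gɔ], giving [gasuɣuŋgɔ].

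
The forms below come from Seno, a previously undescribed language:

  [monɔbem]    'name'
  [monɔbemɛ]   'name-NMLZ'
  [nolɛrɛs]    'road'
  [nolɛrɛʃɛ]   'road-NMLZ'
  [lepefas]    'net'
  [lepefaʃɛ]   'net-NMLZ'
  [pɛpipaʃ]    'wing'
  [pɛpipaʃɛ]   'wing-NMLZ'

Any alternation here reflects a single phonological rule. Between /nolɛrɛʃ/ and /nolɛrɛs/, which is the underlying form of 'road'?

/nolɛrɛs/

The root 'road' surfaces as [nolɛrɛs] and [nolɛrɛʃɛ], with a stem-final [s] ~ [ʃ] alternation.
The stem 'wing' ([pɛpipaʃ], [pɛpipaʃɛ]) shows [ʃ] unchanged in both environments, so [ʃ] cannot be basic with [s] derived in isolation.
Therefore /s/ is basic and [ʃ] is derived by palatalization before a front vowel (/s/ becomes palato-alveolar [ʃ] before a front vowel).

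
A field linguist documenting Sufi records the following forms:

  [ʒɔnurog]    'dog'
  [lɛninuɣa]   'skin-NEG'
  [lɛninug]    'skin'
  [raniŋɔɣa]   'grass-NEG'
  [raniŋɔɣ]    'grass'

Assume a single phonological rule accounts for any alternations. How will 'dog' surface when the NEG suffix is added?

'skin' shows [ɣ] ~ [g] at the end of the stem ([lɛninuɣa] vs [lɛninug]).
Compare 'grass', with invariant [ɣ] in [raniŋɔɣa] and [raniŋɔɣ]: an analysis with underlying /ɣ/ and a rule producing [g] in isolation would wrongly predict alternation here too.
So /g/ is underlying, and a rule of intervocalic spirantization — voiced stops become fricatives between vowels — gives [ɣ].
From [ʒɔnurog] the stem 'dog' is /ʒɔnurog/; between vowels this yields [ʒɔnuroɣa].

[ʒɔnuroɣa]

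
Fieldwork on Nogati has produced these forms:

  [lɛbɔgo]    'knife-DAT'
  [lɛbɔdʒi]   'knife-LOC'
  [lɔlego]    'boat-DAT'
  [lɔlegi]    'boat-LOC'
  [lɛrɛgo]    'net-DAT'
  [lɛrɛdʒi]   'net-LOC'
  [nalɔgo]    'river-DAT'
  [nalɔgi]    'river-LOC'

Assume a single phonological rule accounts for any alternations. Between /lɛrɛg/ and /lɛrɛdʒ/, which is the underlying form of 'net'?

The root 'net' surfaces as [lɛrɛdʒi] and [lɛrɛgo], with a stem-final [dʒ] ~ [g] alternation.
Compare 'boat', with invariant [g] in [lɔlegi] and [lɔlego]: an analysis with underlying /g/ and a rule producing [dʒ] before the LOC suffix would wrongly predict alternation here too.
Therefore /dʒ/ is basic and [g] is derived by depalatalization (palato-alveolar /dʒ/ becomes [g] when no front vowel follows).

/lɛrɛdʒ/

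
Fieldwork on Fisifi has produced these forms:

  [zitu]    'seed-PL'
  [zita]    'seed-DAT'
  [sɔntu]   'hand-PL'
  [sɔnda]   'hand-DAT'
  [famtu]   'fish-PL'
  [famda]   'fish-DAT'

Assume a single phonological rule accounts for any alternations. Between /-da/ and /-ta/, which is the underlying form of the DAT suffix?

The DAT morpheme has two allomorphs, [-da] and [-ta].
The PL suffix, which begins with [t], is invariant after every stem; so [t] is not altered by any rule here.
The DAT suffix is therefore /-da/ underlyingly, with post-vocalic devoicing: voiced stops become voiceless after a vowel.

/-da/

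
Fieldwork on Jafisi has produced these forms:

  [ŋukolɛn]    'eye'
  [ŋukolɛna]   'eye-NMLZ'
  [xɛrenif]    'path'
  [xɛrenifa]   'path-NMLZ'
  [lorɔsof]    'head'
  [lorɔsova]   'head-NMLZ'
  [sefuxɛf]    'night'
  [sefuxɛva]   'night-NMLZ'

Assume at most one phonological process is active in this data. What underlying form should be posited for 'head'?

'head' shows [f] ~ [v] at the end of the stem ([lorɔsof] vs [lorɔsova]).
Compare 'path', with invariant [f] in [xɛrenif] and [xɛrenifa]: an analysis with underlying /f/ and a rule producing [v] before the NMLZ suffix would wrongly predict alternation here too.
So /v/ is underlying, and a rule of word-final obstruent devoicing — voiced obstruents become voiceless word-finally — gives [f].

/lorɔsov/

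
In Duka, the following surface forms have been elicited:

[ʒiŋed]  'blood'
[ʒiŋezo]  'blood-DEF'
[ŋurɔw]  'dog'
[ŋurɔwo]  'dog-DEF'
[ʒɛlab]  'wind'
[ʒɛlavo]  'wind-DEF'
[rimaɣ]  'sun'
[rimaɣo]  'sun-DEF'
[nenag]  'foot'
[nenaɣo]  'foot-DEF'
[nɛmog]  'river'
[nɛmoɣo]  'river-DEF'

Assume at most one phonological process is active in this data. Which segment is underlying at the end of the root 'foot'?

/g/

The root 'foot' surfaces as [nenag] and [nenaɣo], with a stem-final [g] ~ [ɣ] alternation.
If /ɣ/ were underlying and a rule turned it into [g] in isolation, 'sun' would also alternate; but it has [ɣ] in both [rimaɣ] and [rimaɣo].
The alternation reflects intervocalic spirantization: voiced stops become fricatives between vowels. /g/ is underlying.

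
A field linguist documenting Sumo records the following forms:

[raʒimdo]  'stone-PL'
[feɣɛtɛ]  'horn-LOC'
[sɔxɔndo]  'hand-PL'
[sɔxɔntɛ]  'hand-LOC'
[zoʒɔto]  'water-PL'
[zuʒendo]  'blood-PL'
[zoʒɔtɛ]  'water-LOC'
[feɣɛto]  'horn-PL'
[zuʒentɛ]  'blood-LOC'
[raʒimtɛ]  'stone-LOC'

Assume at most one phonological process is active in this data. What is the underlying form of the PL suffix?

/-do/

The PL morpheme has two allomorphs, [-do] and [-to].
The LOC suffix, which begins with [t], is invariant after every stem; so [t] is not altered by any rule here.
The PL suffix is therefore /-do/ underlyingly, with post-vocalic devoicing: voiced stops become voiceless after a vowel.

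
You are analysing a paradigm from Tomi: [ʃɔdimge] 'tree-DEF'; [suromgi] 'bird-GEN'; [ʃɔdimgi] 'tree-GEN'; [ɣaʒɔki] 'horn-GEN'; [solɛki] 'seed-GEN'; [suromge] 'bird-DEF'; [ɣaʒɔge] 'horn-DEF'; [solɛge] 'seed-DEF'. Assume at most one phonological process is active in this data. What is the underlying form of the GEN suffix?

The GEN morpheme has two allomorphs, [-gi] and [-ki].
The DEF suffix, which begins with [g], is invariant after every stem; so [g] is not altered by any rule here.
So the underlying form is /-ki/, and voiceless stops become voiced after a nasal.

/-ki/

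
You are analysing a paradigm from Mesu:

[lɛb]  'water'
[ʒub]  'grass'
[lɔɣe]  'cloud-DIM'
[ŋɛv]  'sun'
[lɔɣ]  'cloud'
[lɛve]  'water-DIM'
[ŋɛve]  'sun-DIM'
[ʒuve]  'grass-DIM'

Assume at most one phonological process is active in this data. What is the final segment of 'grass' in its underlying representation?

/b/

The root 'grass' surfaces as [ʒub] and [ʒuve], with a stem-final [b] ~ [v] alternation.
The stem 'sun' ([ŋɛv], [ŋɛve]) shows [v] unchanged in both environments, so [v] cannot be basic with [b] derived in isolation.
Therefore /b/ is basic and [v] is derived by intervocalic spirantization (voiced stops become fricatives between vowels).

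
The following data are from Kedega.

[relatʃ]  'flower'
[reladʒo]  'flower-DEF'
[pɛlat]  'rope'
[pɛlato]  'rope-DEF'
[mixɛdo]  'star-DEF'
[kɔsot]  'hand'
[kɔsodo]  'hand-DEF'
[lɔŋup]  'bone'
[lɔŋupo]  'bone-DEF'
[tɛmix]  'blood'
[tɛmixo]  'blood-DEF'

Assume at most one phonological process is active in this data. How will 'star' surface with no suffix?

'hand' shows [t] ~ [d] at the end of the stem ([kɔsot] vs [kɔsodo]).
But 'rope' keeps [t] in both environments ([pɛlat], [pɛlato]), so there is no rule changing /t/ to [d] before the DEF suffix.
The underlying segment must be /d/; voiced obstruents become voiceless word-finally, yielding [t] there.
From [mixɛdo] the stem 'star' is /mixɛd/; word-finally this yields [mixɛt].

[mixɛt]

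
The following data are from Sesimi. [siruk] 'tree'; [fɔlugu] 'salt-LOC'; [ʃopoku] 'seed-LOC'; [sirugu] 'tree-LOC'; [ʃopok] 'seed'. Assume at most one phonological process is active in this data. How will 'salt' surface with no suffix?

In [sirugu] and [siruk] the final segment of 'tree' alternates: [g] ~ [k].
But 'seed' keeps [k] in both environments ([ʃopoku], [ʃopok]), so there is no rule changing /k/ to [g] before the LOC suffix.
Therefore /g/ is basic and [k] is derived by word-final obstruent devoicing (voiced obstruents become voiceless word-finally).
From [fɔlugu] the stem 'salt' is /fɔlug/; word-finally this yields [fɔluk].

[fɔluk]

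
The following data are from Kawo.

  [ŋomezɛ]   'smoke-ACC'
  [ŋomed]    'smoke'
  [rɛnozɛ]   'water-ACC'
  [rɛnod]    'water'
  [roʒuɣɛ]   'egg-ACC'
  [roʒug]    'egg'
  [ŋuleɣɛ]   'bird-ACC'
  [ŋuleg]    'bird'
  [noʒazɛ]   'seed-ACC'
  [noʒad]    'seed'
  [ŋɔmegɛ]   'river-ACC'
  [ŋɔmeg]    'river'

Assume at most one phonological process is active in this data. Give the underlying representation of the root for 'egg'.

In [roʒuɣɛ] and [roʒug] the final segment of 'egg' alternates: [ɣ] ~ [g].
If /g/ were underlying and a rule turned it into [ɣ] before the ACC suffix, 'river' would also alternate; but it has [g] in both [ŋɔmegɛ] and [ŋɔmeg].
So /ɣ/ is underlying, and a rule of word-final hardening — voiced fricatives become stops word-finally — gives [g].
Hence 'egg' is /roʒuɣ/ underlyingly.

/roʒuɣ/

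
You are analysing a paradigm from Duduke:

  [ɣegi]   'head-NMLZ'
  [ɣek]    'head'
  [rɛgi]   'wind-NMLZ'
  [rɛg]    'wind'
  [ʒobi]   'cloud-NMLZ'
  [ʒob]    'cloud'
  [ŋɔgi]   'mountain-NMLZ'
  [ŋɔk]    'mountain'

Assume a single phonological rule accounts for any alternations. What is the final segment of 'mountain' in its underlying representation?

/k/

The root 'mountain' surfaces as [ŋɔgi] and [ŋɔk], with a stem-final [g] ~ [k] alternation.
But 'wind' keeps [g] in both environments ([rɛgi], [rɛg]), so there is no rule changing /g/ to [k] in isolation.
So /k/ is underlying, and a rule of intervocalic voicing — voiceless stops become voiced between vowels — gives [g].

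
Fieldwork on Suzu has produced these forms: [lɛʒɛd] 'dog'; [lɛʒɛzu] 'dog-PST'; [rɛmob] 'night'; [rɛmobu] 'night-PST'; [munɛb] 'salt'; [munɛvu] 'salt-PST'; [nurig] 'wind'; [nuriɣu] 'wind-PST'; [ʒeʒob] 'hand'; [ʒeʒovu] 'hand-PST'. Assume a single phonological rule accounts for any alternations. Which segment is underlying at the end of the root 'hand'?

'hand' shows [b] ~ [v] at the end of the stem ([ʒeʒob] vs [ʒeʒovu]).
But 'night' keeps [b] in both environments ([rɛmob], [rɛmobu]), so there is no rule changing /b/ to [v] before the PST suffix.
The underlying segment must be /v/; voiced fricatives become stops word-finally, yielding [b] there.

/v/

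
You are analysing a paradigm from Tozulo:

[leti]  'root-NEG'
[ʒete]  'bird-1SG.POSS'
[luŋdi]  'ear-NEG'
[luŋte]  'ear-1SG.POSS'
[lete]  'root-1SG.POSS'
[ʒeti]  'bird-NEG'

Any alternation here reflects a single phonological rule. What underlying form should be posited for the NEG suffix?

/-di/

The NEG morpheme has two allomorphs, [-di] and [-ti].
By contrast the 1SG.POSS suffix keeps its initial [t] throughout — that segment must be underlying.
The NEG suffix is therefore /-di/ underlyingly, with post-vocalic devoicing: voiced stops become voiceless after a vowel.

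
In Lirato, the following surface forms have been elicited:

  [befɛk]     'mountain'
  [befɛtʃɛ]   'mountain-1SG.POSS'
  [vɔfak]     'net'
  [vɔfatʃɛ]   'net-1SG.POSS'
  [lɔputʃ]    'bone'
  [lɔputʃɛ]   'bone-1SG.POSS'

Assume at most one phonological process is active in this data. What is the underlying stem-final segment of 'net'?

The stem for 'net' ends in [k] in [vɔfak] but [tʃ] in [vɔfatʃɛ].
The stem 'bone' ([lɔputʃ], [lɔputʃɛ]) shows [tʃ] unchanged in both environments, so [tʃ] cannot be basic with [k] derived in isolation.
Therefore /k/ is basic and [tʃ] is derived by palatalization before a front vowel (/k/ becomes palato-alveolar [tʃ] before a front vowel).

/k/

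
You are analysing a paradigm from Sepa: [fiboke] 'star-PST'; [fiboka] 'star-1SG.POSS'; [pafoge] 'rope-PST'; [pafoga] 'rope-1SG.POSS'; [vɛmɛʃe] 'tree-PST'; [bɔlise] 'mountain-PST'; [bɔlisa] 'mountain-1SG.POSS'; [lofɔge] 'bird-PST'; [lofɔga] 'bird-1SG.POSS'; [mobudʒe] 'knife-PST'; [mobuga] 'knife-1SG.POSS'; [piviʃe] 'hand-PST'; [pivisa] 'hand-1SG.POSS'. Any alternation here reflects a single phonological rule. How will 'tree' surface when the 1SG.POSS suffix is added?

The root 'hand' surfaces as [piviʃe] and [pivisa], with a stem-final [ʃ] ~ [s] alternation.
But 'mountain' keeps [s] in both environments ([bɔlise], [bɔlisa]), so there is no rule changing /s/ to [ʃ] before the PST suffix.
Therefore /ʃ/ is basic and [s] is derived by depalatalization (palato-alveolar /dʒ/ and /ʃ/ become [g] and [s] when no front vowel follows).
The one attested form of 'tree', [vɛmɛʃe], shows underlying /vɛmɛʃ/. Applying the same rule when no front vowel follows gives [vɛmɛsa].

[vɛmɛsa]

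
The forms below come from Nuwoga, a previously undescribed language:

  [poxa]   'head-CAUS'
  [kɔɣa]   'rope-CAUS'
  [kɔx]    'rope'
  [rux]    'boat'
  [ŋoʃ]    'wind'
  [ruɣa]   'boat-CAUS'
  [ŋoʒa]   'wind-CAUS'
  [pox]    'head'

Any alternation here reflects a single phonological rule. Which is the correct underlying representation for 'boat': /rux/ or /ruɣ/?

/ruɣ/

'boat' shows [x] ~ [ɣ] at the end of the stem ([rux] vs [ruɣa]).
If /x/ were underlying and a rule turned it into [ɣ] before the CAUS suffix, 'head' would also alternate; but it has [x] in both [pox] and [poxa].
The underlying segment must be /ɣ/; voiced obstruents become voiceless word-finally, yielding [x] there.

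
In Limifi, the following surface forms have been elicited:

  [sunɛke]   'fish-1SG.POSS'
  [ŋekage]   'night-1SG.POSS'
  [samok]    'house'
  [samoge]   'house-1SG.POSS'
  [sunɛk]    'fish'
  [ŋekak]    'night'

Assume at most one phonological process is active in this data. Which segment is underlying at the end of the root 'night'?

The stem for 'night' ends in [k] in [ŋekak] but [g] in [ŋekage].
But 'fish' keeps [k] in both environments ([sunɛk], [sunɛke]), so there is no rule changing /k/ to [g] before the 1SG.POSS suffix.
The alternation reflects word-final obstruent devoicing: voiced obstruents become voiceless word-finally. /g/ is underlying.

/g/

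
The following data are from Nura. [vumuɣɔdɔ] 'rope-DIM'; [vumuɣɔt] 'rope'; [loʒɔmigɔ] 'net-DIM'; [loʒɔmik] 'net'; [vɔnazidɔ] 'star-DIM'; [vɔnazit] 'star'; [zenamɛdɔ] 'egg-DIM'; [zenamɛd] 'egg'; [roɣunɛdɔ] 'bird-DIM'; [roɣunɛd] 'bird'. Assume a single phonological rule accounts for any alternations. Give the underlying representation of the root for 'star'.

The stem for 'star' ends in [d] in [vɔnazidɔ] but [t] in [vɔnazit].
Compare 'bird', with invariant [d] in [roɣunɛdɔ] and [roɣunɛd]: an analysis with underlying /d/ and a rule producing [t] in isolation would wrongly predict alternation here too.
Therefore /t/ is basic and [d] is derived by intervocalic voicing (voiceless stops become voiced between vowels).
The underlying form of 'star' is therefore /vɔnazit/.

/vɔnazit/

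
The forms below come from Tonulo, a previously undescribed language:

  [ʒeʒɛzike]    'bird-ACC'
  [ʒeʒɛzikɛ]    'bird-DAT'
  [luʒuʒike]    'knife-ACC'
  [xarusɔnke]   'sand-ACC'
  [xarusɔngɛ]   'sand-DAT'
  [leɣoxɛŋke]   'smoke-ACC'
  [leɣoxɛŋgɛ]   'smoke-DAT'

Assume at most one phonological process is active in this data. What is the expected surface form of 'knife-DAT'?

[luʒuʒikɛ]

The DAT morpheme has two allomorphs, [-gɛ] and [-kɛ].
The ACC suffix, which begins with [k], is invariant after every stem; so [k] is not altered by any rule here.
So the underlying form is /-gɛ/, and voiced stops become voiceless after a vowel.
After 'knife', which ends in a vowel, the suffix surfaces as [-kɛ], giving [luʒuʒikɛ].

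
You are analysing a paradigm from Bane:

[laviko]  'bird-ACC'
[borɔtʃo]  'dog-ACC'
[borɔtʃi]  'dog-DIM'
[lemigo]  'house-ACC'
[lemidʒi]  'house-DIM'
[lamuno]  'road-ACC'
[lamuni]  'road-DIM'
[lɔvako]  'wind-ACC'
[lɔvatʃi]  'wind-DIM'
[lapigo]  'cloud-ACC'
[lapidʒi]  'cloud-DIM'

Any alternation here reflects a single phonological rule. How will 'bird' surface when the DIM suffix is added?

The stem for 'wind' ends in [k] in [lɔvako] but [tʃ] in [lɔvatʃi].
The stem 'dog' ([borɔtʃo], [borɔtʃi]) shows [tʃ] unchanged in both environments, so [tʃ] cannot be basic with [k] derived before the ACC suffix.
Therefore /k/ is basic and [tʃ] is derived by palatalization before a front vowel (/k/ and /g/ become palato-alveolar [tʃ] and [dʒ] before a front vowel).
From [laviko] the stem 'bird' is /lavik/; before a front vowel this yields [lavitʃi].

[lavitʃi]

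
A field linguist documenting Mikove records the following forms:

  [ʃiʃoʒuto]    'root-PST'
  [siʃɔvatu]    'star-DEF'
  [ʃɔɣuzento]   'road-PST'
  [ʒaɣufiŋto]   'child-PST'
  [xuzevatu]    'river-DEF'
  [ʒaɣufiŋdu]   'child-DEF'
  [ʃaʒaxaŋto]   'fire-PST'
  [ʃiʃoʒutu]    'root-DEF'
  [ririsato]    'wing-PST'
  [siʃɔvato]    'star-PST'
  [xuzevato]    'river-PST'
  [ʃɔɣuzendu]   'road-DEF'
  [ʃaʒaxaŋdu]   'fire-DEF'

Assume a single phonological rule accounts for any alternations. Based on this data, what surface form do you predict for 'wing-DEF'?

[ririsatu]

The DEF morpheme has two allomorphs, [-du] and [-tu].
By contrast the PST suffix keeps its initial [t] throughout — that segment must be underlying.
So the underlying form is /-du/, and voiced stops become voiceless after a vowel.
After 'wing', which ends in a vowel, the suffix surfaces as [-tu], giving [ririsatu].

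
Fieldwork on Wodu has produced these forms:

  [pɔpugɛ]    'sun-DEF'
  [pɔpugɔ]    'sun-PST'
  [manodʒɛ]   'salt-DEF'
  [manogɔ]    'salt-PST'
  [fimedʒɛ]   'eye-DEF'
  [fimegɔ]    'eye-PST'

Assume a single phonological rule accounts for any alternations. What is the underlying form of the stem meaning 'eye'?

/fimedʒ/

In [fimedʒɛ] and [fimegɔ] the final segment of 'eye' alternates: [dʒ] ~ [g].
But 'sun' keeps [g] in both environments ([pɔpugɛ], [pɔpugɔ]), so there is no rule changing /g/ to [dʒ] before the DEF suffix.
Therefore /dʒ/ is basic and [g] is derived by depalatalization (palato-alveolar /dʒ/ becomes [g] when no front vowel follows).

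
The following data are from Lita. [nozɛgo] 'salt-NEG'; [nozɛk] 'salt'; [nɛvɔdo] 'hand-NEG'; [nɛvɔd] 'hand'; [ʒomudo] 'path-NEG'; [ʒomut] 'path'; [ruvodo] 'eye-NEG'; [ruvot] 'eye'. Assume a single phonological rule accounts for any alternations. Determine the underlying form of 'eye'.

/ruvot/

'eye' shows [d] ~ [t] at the end of the stem ([ruvodo] vs [ruvot]).
If /d/ were underlying and a rule turned it into [t] in isolation, 'hand' would also alternate; but it has [d] in both [nɛvɔdo] and [nɛvɔd].
The underlying segment must be /t/; voiceless stops become voiced between vowels, yielding [d] there.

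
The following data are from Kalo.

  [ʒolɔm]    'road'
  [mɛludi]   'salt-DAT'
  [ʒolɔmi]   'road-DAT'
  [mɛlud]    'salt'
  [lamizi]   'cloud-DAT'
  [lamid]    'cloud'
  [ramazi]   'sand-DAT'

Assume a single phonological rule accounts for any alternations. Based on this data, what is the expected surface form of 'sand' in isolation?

[ramad]

In [lamid] and [lamizi] the final segment of 'cloud' alternates: [d] ~ [z].
But 'salt' keeps [d] in both environments ([mɛlud], [mɛludi]), so there is no rule changing /d/ to [z] before the DAT suffix.
So /z/ is underlying, and a rule of word-final hardening — voiced fricatives become stops word-finally — gives [d].
The one attested form of 'sand', [ramazi], shows underlying /ramaz/. Applying the same rule word-finally gives [ramad].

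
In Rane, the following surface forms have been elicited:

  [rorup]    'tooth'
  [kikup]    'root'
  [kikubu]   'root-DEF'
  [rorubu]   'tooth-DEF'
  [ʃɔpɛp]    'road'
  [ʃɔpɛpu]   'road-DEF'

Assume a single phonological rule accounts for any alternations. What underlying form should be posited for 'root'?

/kikub/

'root' shows [p] ~ [b] at the end of the stem ([kikup] vs [kikubu]).
If /p/ were underlying and a rule turned it into [b] before the DEF suffix, 'road' would also alternate; but it has [p] in both [ʃɔpɛp] and [ʃɔpɛpu].
The alternation reflects word-final obstruent devoicing: voiced obstruents become voiceless word-finally. /b/ is underlying.
The underlying form of 'root' is therefore /kikub/.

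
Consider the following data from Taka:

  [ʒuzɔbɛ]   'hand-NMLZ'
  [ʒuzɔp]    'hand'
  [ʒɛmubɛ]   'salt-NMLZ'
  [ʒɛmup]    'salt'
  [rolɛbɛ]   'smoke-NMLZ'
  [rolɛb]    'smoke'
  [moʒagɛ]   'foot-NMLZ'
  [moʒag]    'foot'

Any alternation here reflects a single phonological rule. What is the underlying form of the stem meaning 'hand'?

'hand' shows [b] ~ [p] at the end of the stem ([ʒuzɔbɛ] vs [ʒuzɔp]).
Compare 'smoke', with invariant [b] in [rolɛbɛ] and [rolɛb]: an analysis with underlying /b/ and a rule producing [p] in isolation would wrongly predict alternation here too.
The underlying segment must be /p/; voiceless stops become voiced between vowels, yielding [b] there.

/ʒuzɔp/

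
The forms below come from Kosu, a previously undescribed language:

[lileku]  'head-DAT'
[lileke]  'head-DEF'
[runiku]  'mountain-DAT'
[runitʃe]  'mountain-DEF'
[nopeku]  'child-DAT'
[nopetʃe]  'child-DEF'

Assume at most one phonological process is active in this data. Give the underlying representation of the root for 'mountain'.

/runitʃ/

The root 'mountain' surfaces as [runiku] and [runitʃe], with a stem-final [k] ~ [tʃ] alternation.
The stem 'head' ([lileku], [lileke]) shows [k] unchanged in both environments, so [k] cannot be basic with [tʃ] derived before the DEF suffix.
So /tʃ/ is underlying, and a rule of depalatalization — palato-alveolar /tʃ/ becomes [k] when no front vowel follows — gives [k].
Hence 'mountain' is /runitʃ/ underlyingly.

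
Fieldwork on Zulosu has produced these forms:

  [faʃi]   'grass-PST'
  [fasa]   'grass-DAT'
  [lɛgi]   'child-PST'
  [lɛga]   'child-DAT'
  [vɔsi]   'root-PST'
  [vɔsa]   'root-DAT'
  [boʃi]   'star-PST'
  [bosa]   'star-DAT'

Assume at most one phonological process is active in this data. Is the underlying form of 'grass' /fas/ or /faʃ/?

The stem for 'grass' ends in [ʃ] in [faʃi] but [s] in [fasa].
The stem 'root' ([vɔsi], [vɔsa]) shows [s] unchanged in both environments, so [s] cannot be basic with [ʃ] derived before the PST suffix.
The underlying segment must be /ʃ/; palato-alveolar /ʃ/ becomes [s] when no front vowel follows, yielding [s] there.

/faʃ/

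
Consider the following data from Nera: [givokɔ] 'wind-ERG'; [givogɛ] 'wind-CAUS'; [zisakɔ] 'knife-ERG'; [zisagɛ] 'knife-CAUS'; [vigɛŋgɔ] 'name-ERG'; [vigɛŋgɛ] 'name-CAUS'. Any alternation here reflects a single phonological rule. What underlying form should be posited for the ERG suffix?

/-kɔ/

The ERG suffix surfaces as [-gɔ] and [-kɔ], depending on the final segment of the stem.
By contrast the CAUS suffix keeps its initial [g] throughout — that segment must be underlying.
The ERG suffix is therefore /-kɔ/ underlyingly, with post-nasal voicing: voiceless stops become voiced after a nasal.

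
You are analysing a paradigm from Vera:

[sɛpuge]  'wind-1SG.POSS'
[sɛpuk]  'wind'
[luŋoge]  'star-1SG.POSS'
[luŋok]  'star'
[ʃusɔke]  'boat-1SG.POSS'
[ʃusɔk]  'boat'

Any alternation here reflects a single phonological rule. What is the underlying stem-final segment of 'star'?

/g/

'star' shows [g] ~ [k] at the end of the stem ([luŋoge] vs [luŋok]).
Compare 'boat', with invariant [k] in [ʃusɔke] and [ʃusɔk]: an analysis with underlying /k/ and a rule producing [g] before the 1SG.POSS suffix would wrongly predict alternation here too.
The underlying segment must be /g/; voiced obstruents become voiceless word-finally, yielding [k] there.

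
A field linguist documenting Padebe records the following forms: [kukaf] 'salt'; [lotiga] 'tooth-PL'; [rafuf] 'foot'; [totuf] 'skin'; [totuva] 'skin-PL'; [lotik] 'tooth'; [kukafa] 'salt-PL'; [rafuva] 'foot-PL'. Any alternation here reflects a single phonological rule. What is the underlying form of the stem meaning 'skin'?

/totuv/

The root 'skin' surfaces as [totuva] and [totuf], with a stem-final [v] ~ [f] alternation.
If /f/ were underlying and a rule turned it into [v] before the PL suffix, 'salt' would also alternate; but it has [f] in both [kukafa] and [kukaf].
The alternation reflects word-final obstruent devoicing: voiced obstruents become voiceless word-finally. /v/ is underlying.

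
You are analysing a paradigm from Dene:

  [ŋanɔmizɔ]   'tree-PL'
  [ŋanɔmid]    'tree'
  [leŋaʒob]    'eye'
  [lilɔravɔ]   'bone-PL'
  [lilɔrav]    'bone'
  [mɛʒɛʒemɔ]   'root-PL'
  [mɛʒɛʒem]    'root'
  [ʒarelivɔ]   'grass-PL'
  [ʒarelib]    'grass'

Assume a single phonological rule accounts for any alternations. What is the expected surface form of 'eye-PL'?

[leŋaʒovɔ]

In [ʒarelivɔ] and [ʒarelib] the final segment of 'grass' alternates: [v] ~ [b].
If /v/ were underlying and a rule turned it into [b] in isolation, 'bone' would also alternate; but it has [v] in both [lilɔravɔ] and [lilɔrav].
The underlying segment must be /b/; voiced stops become fricatives between vowels, yielding [v] there.
From [leŋaʒob] the stem 'eye' is /leŋaʒob/; between vowels this yields [leŋaʒovɔ].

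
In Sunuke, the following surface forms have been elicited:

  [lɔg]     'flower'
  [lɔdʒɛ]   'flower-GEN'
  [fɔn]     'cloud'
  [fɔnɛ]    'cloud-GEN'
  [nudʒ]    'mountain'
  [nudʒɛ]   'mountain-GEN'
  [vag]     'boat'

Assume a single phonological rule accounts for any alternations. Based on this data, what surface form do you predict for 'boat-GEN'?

The root 'flower' surfaces as [lɔg] and [lɔdʒɛ], with a stem-final [g] ~ [dʒ] alternation.
But 'mountain' keeps [dʒ] in both environments ([nudʒ], [nudʒɛ]), so there is no rule changing /dʒ/ to [g] in isolation.
So /g/ is underlying, and a rule of palatalization before a front vowel — /g/ becomes palato-alveolar [dʒ] before a front vowel — gives [dʒ].
From [vag] the stem 'boat' is /vag/; before a front vowel this yields [vadʒɛ].

[vadʒɛ]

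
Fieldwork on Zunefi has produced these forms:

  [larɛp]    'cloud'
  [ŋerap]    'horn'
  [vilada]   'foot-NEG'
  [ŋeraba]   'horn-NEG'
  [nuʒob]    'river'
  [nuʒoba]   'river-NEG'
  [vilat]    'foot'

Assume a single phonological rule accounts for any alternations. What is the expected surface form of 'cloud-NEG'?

'horn' shows [p] ~ [b] at the end of the stem ([ŋerap] vs [ŋeraba]).
If /b/ were underlying and a rule turned it into [p] in isolation, 'river' would also alternate; but it has [b] in both [nuʒob] and [nuʒoba].
So /p/ is underlying, and a rule of intervocalic voicing — voiceless stops become voiced between vowels — gives [b].
From [larɛp] the stem 'cloud' is /larɛp/; between vowels this yields [larɛba].

[larɛba]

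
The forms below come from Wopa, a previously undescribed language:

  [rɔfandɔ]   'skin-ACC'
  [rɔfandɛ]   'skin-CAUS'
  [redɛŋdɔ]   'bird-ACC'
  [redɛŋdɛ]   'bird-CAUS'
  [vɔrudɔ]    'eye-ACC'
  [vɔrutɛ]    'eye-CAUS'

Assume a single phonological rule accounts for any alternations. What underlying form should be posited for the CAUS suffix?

The CAUS morpheme has two allomorphs, [-dɛ] and [-tɛ].
By contrast the ACC suffix keeps its initial [d] throughout — that segment must be underlying.
So the underlying form is /-tɛ/, and voiceless stops become voiced after a nasal.

/-tɛ/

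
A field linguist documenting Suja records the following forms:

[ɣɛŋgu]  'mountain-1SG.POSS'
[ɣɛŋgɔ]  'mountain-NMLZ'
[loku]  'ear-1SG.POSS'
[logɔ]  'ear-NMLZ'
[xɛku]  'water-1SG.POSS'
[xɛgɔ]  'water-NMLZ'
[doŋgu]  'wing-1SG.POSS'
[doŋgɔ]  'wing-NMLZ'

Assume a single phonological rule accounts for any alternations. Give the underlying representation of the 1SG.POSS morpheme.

/-ku/

The 1SG.POSS morpheme has two allomorphs, [-gu] and [-ku].
The NMLZ suffix, which begins with [g], is invariant after every stem; so [g] is not altered by any rule here.
The 1SG.POSS suffix is therefore /-ku/ underlyingly, with post-nasal voicing: voiceless stops become voiced after a nasal.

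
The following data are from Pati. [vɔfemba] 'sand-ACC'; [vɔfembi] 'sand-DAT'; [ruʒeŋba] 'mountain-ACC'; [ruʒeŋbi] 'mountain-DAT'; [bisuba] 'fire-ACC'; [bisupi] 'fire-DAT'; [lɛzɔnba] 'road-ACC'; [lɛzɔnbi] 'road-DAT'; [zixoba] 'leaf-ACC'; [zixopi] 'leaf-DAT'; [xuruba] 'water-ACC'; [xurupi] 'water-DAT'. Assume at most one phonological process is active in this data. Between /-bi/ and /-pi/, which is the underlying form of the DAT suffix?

The DAT morpheme has two allomorphs, [-bi] and [-pi].
By contrast the ACC suffix keeps its initial [b] throughout — that segment must be underlying.
The DAT suffix is therefore /-pi/ underlyingly, with post-nasal voicing: voiceless stops become voiced after a nasal.

/-pi/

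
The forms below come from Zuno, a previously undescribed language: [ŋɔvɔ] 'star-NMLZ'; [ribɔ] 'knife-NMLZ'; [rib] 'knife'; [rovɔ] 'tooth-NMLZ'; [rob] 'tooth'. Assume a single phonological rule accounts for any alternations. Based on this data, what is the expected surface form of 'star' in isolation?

The root 'tooth' surfaces as [rovɔ] and [rob], with a stem-final [v] ~ [b] alternation.
If /b/ were underlying and a rule turned it into [v] before the NMLZ suffix, 'knife' would also alternate; but it has [b] in both [ribɔ] and [rib].
The alternation reflects word-final hardening: voiced fricatives become stops word-finally. /v/ is underlying.
From [ŋɔvɔ] the stem 'star' is /ŋɔv/; word-finally this yields [ŋɔb].

[ŋɔb]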